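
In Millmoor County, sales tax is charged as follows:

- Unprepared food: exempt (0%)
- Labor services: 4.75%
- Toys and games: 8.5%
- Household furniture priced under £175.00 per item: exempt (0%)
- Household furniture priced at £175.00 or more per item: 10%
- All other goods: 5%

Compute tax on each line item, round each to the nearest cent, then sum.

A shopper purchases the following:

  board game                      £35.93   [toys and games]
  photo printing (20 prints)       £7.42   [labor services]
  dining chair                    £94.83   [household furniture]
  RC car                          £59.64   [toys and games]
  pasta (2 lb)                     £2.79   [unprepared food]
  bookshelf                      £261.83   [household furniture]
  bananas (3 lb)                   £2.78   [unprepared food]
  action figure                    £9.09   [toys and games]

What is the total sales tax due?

£35.42

Board game £35.93: toys and games → 8.5% → £3.05
Photo printing (20 prints) £7.42: labor services → 4.75% → £0.35
Dining chair £94.83: household furniture, under £175.00 → 0% → £0.00
RC car £59.64: toys and games → 8.5% → £5.07
Pasta (2 lb) £2.79: unprepared food → 0% → £0.00
Bookshelf £261.83: household furniture, £175.00 or more → 10% → £26.18
Bananas (3 lb) £2.78: unprepared food → 0% → £0.00
Action figure £9.09: toys and games → 8.5% → £0.77
Total tax = £3.05 + £0.35 + £5.07 + £26.18 + £0.77 = £35.42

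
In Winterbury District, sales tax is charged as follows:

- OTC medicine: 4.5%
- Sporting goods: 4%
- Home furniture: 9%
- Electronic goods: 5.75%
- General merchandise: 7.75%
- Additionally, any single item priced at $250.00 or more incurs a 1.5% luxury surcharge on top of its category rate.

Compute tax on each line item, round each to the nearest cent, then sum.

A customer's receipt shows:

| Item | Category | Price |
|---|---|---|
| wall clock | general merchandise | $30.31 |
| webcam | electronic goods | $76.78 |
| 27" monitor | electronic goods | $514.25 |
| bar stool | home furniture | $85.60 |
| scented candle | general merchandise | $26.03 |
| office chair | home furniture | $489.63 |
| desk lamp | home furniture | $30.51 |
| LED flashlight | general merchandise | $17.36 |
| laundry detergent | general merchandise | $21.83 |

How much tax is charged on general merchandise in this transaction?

$7.41

Wall clock $30.31: general merchandise → 7.75% → $2.35
Scented candle $26.03: general merchandise → 7.75% → $2.02
LED flashlight $17.36: general merchandise → 7.75% → $1.35
Laundry detergent $21.83: general merchandise → 7.75% → $1.69
Tax on general merchandise = $2.35 + $2.02 + $1.35 + $1.69 = $7.41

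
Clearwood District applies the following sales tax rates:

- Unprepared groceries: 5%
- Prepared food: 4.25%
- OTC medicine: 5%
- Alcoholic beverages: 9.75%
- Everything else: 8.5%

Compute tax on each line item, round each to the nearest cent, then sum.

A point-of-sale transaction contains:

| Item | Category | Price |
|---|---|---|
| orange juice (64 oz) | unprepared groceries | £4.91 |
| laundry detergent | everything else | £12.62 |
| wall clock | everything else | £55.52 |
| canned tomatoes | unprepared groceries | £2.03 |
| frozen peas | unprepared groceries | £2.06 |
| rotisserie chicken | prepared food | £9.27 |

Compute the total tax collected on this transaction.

£6.63

Orange juice (64 oz) £4.91: unprepared groceries → 5% → £0.25
Laundry detergent £12.62: everything else → 8.5% → £1.07
Wall clock £55.52: everything else → 8.5% → £4.72
Canned tomatoes £2.03: unprepared groceries → 5% → £0.10
Frozen peas £2.06: unprepared groceries → 5% → £0.10
Rotisserie chicken £9.27: prepared food → 4.25% → £0.39
Total tax = £0.25 + £1.07 + £4.72 + £0.10 + £0.10 + £0.39 = £6.63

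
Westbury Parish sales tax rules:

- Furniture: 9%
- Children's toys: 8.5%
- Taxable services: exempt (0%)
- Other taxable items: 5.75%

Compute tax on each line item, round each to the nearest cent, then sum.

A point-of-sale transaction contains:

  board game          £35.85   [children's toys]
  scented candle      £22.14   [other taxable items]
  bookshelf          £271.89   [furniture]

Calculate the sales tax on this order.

£28.79

Board game £35.85: children's toys → 8.5% → £3.05
Scented candle £22.14: other taxable items → 5.75% → £1.27
Bookshelf £271.89: furniture → 9% → £24.47
Total tax = £3.05 + £1.27 + £24.47 = £28.79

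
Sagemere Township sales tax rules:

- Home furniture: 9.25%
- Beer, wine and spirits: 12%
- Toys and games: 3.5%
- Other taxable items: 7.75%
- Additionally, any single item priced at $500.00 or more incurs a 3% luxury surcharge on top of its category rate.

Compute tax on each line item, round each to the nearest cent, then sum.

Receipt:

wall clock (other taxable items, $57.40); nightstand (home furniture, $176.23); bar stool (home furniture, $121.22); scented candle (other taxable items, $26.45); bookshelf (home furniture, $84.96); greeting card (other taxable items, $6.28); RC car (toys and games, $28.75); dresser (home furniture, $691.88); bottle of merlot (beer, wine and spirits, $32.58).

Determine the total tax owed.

$132.04

Wall clock $57.40: other taxable items → 7.75% → $4.45
Nightstand $176.23: home furniture → 9.25% → $16.30
Bar stool $121.22: home furniture → 9.25% → $11.21
Scented candle $26.45: other taxable items → 7.75% → $2.05
Bookshelf $84.96: home furniture → 9.25% → $7.86
Greeting card $6.28: other taxable items → 7.75% → $0.49
RC car $28.75: toys and games → 3.5% → $1.01
Dresser $691.88: home furniture → 9.25% + 3% surcharge = 12.25% → $84.76
Bottle of merlot $32.58: beer, wine and spirits → 12% → $3.91
Total tax = $4.45 + $16.30 + $11.21 + $2.05 + $7.86 + $0.49 + $1.01 + $84.76 + $3.91 = $132.04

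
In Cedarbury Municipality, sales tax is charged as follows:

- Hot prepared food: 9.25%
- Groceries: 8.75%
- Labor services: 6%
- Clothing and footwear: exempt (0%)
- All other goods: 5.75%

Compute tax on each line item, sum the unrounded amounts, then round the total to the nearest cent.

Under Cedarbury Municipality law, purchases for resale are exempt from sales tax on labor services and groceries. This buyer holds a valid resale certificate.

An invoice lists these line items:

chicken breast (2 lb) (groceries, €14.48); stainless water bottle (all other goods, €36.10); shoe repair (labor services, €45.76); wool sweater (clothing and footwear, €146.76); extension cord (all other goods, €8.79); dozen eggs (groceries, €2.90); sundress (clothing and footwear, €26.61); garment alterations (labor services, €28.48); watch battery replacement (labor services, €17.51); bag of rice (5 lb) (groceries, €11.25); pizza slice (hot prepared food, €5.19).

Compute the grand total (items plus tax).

Chicken breast (2 lb) €14.48: groceries, buyer-exempt → 0% → €0.00
Stainless water bottle €36.10: all other goods → 5.75% → €2.07575
Shoe repair €45.76: labor services, buyer-exempt → 0% → €0.00
Wool sweater €146.76: clothing and footwear → 0% → €0.00
Extension cord €8.79: all other goods → 5.75% → €0.505425
Dozen eggs €2.90: groceries, buyer-exempt → 0% → €0.00
Sundress €26.61: clothing and footwear → 0% → €0.00
Garment alterations €28.48: labor services, buyer-exempt → 0% → €0.00
Watch battery replacement €17.51: labor services, buyer-exempt → 0% → €0.00
Bag of rice (5 lb) €11.25: groceries, buyer-exempt → 0% → €0.00
Pizza slice €5.19: hot prepared food → 9.25% → €0.480075
Subtotal = €343.83; unrounded tax = €3.06125 → €3.06; total due = €346.89

€346.89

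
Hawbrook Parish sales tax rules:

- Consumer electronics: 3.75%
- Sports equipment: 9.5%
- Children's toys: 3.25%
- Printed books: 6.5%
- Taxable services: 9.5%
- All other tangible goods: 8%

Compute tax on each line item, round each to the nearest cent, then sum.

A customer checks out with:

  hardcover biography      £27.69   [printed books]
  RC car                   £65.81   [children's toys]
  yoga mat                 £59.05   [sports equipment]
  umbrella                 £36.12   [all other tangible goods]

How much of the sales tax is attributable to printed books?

Hardcover biography £27.69: printed books → 6.5% → £1.80
Tax on printed books = £1.80

£1.80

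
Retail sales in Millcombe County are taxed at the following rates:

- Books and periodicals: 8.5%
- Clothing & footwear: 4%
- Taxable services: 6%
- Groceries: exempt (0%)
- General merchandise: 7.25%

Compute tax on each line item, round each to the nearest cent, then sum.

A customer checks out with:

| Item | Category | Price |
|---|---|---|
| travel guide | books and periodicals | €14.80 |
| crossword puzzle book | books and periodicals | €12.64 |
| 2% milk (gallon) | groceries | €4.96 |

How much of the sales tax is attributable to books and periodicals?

€2.33

Travel guide €14.80: books and periodicals → 8.5% → €1.26
Crossword puzzle book €12.64: books and periodicals → 8.5% → €1.07
Tax on books and periodicals = €1.26 + €1.07 = €2.33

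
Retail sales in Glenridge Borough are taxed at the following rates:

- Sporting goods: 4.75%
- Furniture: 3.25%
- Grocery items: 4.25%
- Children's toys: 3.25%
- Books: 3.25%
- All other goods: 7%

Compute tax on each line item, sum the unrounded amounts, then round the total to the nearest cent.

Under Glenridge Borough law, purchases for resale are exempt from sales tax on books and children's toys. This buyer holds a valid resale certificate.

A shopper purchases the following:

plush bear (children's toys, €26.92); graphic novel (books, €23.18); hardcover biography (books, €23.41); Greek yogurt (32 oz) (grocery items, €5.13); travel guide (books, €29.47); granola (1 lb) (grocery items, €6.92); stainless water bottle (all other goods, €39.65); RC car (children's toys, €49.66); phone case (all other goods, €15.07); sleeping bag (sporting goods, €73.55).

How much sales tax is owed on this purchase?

Plush bear €26.92: children's toys, buyer-exempt → 0% → €0.00
Graphic novel €23.18: books, buyer-exempt → 0% → €0.00
Hardcover biography €23.41: books, buyer-exempt → 0% → €0.00
Greek yogurt (32 oz) €5.13: grocery items → 4.25% → €0.218025
Travel guide €29.47: books, buyer-exempt → 0% → €0.00
Granola (1 lb) €6.92: grocery items → 4.25% → €0.2941
Stainless water bottle €39.65: all other goods → 7% → €2.7755
RC car €49.66: children's toys, buyer-exempt → 0% → €0.00
Phone case €15.07: all other goods → 7% → €1.0549
Sleeping bag €73.55: sporting goods → 4.75% → €3.493625
Unrounded tax sum = €7.83615 → €7.84

€7.84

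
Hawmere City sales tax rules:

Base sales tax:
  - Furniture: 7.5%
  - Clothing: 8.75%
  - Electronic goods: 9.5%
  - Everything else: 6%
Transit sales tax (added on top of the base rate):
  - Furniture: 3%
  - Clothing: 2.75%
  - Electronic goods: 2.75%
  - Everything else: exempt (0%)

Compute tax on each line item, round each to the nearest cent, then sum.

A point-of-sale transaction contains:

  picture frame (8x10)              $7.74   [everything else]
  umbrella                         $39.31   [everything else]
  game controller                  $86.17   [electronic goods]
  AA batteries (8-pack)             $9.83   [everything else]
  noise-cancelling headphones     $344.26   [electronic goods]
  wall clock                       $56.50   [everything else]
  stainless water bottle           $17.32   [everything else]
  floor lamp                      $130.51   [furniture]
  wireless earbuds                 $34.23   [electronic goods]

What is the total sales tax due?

Picture frame (8x10) $7.74: everything else → 6% + 0% transit = 6% → $0.46
Umbrella $39.31: everything else → 6% + 0% transit = 6% → $2.36
Game controller $86.17: electronic goods → 9.5% + 2.75% transit = 12.25% → $10.56
AA batteries (8-pack) $9.83: everything else → 6% + 0% transit = 6% → $0.59
Noise-cancelling headphones $344.26: electronic goods → 9.5% + 2.75% transit = 12.25% → $42.17
Wall clock $56.50: everything else → 6% + 0% transit = 6% → $3.39
Stainless water bottle $17.32: everything else → 6% + 0% transit = 6% → $1.04
Floor lamp $130.51: furniture → 7.5% + 3% transit = 10.5% → $13.70
Wireless earbuds $34.23: electronic goods → 9.5% + 2.75% transit = 12.25% → $4.19
Total tax = $0.46 + $2.36 + $10.56 + $0.59 + $42.17 + $3.39 + $1.04 + $13.70 + $4.19 = $78.46

$78.46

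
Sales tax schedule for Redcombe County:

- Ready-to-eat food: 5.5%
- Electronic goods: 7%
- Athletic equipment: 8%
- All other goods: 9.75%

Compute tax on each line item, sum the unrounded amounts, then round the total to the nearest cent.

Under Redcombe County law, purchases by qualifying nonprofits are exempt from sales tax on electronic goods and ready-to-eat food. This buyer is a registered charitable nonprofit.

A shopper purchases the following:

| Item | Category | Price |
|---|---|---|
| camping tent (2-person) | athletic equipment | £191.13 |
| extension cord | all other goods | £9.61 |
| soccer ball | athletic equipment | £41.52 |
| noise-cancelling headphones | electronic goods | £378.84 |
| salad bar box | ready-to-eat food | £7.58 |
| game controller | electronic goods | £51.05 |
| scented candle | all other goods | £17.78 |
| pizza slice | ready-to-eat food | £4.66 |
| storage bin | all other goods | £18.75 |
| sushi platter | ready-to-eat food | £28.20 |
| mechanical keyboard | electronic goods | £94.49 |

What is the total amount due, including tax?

Camping tent (2-person) £191.13: athletic equipment → 8% → £15.2904
Extension cord £9.61: all other goods → 9.75% → £0.936975
Soccer ball £41.52: athletic equipment → 8% → £3.3216
Noise-cancelling headphones £378.84: electronic goods, buyer-exempt → 0% → £0.00
Salad bar box £7.58: ready-to-eat food, buyer-exempt → 0% → £0.00
Game controller £51.05: electronic goods, buyer-exempt → 0% → £0.00
Scented candle £17.78: all other goods → 9.75% → £1.73355
Pizza slice £4.66: ready-to-eat food, buyer-exempt → 0% → £0.00
Storage bin £18.75: all other goods → 9.75% → £1.828125
Sushi platter £28.20: ready-to-eat food, buyer-exempt → 0% → £0.00
Mechanical keyboard £94.49: electronic goods, buyer-exempt → 0% → £0.00
Subtotal = £843.61; unrounded tax = £23.11065 → £23.11; total due = £866.72

£866.72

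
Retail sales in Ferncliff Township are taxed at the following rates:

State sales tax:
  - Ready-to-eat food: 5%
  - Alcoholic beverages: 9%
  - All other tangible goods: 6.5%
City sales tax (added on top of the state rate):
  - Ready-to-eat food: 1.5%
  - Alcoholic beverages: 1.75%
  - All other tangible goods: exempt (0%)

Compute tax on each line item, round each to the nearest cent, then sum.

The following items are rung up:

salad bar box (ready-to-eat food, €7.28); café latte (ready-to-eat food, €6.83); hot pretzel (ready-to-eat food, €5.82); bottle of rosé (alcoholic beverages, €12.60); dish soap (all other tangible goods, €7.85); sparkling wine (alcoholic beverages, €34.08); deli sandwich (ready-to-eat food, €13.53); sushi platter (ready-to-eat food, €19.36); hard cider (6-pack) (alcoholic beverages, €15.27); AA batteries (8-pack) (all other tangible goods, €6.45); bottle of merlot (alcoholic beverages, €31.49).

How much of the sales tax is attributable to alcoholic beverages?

€10.04

Bottle of rosé €12.60: alcoholic beverages → 9% + 1.75% city = 10.75% → €1.35
Sparkling wine €34.08: alcoholic beverages → 9% + 1.75% city = 10.75% → €3.66
Hard cider (6-pack) €15.27: alcoholic beverages → 9% + 1.75% city = 10.75% → €1.64
Bottle of merlot €31.49: alcoholic beverages → 9% + 1.75% city = 10.75% → €3.39
Tax on alcoholic beverages = €1.35 + €3.66 + €1.64 + €3.39 = €10.04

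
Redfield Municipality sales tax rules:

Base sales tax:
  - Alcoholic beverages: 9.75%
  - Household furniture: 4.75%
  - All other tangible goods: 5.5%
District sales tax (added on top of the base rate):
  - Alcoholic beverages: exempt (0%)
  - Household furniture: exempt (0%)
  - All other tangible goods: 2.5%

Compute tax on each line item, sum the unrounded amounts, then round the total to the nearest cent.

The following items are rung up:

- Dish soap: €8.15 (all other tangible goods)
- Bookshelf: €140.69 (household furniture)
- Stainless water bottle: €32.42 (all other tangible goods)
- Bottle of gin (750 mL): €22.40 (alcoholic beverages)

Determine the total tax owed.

Dish soap €8.15: all other tangible goods → 5.5% + 2.5% district = 8% → €0.652
Bookshelf €140.69: household furniture → 4.75% + 0% district = 4.75% → €6.682775
Stainless water bottle €32.42: all other tangible goods → 5.5% + 2.5% district = 8% → €2.5936
Bottle of gin (750 mL) €22.40: alcoholic beverages → 9.75% + 0% district = 9.75% → €2.184
Unrounded tax sum = €12.112375 → €12.11

€12.11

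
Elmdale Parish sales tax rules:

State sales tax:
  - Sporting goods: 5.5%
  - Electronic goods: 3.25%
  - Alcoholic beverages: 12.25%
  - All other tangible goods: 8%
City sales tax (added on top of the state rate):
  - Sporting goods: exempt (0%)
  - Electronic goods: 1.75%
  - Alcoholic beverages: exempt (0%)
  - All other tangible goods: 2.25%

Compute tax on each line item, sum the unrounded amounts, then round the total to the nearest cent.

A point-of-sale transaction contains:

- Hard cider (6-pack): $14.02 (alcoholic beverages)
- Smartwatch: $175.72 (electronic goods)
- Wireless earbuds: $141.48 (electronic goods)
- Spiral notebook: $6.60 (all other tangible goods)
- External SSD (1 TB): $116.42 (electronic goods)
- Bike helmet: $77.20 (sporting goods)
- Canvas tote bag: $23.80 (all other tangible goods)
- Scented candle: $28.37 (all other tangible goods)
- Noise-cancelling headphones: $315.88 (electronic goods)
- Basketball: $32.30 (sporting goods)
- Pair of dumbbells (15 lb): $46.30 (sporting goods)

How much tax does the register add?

Hard cider (6-pack) $14.02: alcoholic beverages → 12.25% + 0% city = 12.25% → $1.71745
Smartwatch $175.72: electronic goods → 3.25% + 1.75% city = 5% → $8.786
Wireless earbuds $141.48: electronic goods → 3.25% + 1.75% city = 5% → $7.074
Spiral notebook $6.60: all other tangible goods → 8% + 2.25% city = 10.25% → $0.6765
External SSD (1 TB) $116.42: electronic goods → 3.25% + 1.75% city = 5% → $5.821
Bike helmet $77.20: sporting goods → 5.5% + 0% city = 5.5% → $4.246
Canvas tote bag $23.80: all other tangible goods → 8% + 2.25% city = 10.25% → $2.4395
Scented candle $28.37: all other tangible goods → 8% + 2.25% city = 10.25% → $2.907925
Noise-cancelling headphones $315.88: electronic goods → 3.25% + 1.75% city = 5% → $15.794
Basketball $32.30: sporting goods → 5.5% + 0% city = 5.5% → $1.7765
Pair of dumbbells (15 lb) $46.30: sporting goods → 5.5% + 0% city = 5.5% → $2.5465
Unrounded tax sum = $53.785375 → $53.79

$53.79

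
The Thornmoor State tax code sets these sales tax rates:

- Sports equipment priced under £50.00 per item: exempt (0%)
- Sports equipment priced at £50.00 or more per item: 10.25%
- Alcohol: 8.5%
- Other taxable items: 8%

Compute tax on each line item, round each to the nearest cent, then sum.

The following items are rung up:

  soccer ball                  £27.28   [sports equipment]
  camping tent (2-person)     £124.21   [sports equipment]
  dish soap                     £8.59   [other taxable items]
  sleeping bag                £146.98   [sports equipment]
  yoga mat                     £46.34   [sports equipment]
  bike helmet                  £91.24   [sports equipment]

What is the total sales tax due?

£37.84

Soccer ball £27.28: sports equipment, under £50.00 → 0% → £0.00
Camping tent (2-person) £124.21: sports equipment, £50.00 or more → 10.25% → £12.73
Dish soap £8.59: other taxable items → 8% → £0.69
Sleeping bag £146.98: sports equipment, £50.00 or more → 10.25% → £15.07
Yoga mat £46.34: sports equipment, under £50.00 → 0% → £0.00
Bike helmet £91.24: sports equipment, £50.00 or more → 10.25% → £9.35
Total tax = £12.73 + £0.69 + £15.07 + £9.35 = £37.84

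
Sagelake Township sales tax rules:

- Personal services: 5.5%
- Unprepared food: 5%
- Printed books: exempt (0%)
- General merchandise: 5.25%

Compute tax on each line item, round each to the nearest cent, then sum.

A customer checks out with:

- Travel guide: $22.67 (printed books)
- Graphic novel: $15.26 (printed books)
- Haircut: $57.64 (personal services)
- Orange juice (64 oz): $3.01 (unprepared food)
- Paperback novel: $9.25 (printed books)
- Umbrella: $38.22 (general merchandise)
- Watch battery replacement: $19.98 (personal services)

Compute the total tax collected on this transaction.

Travel guide $22.67: printed books → 0% → $0.00
Graphic novel $15.26: printed books → 0% → $0.00
Haircut $57.64: personal services → 5.5% → $3.17
Orange juice (64 oz) $3.01: unprepared food → 5% → $0.15
Paperback novel $9.25: printed books → 0% → $0.00
Umbrella $38.22: general merchandise → 5.25% → $2.01
Watch battery replacement $19.98: personal services → 5.5% → $1.10
Total tax = $3.17 + $0.15 + $2.01 + $1.10 = $6.43

$6.43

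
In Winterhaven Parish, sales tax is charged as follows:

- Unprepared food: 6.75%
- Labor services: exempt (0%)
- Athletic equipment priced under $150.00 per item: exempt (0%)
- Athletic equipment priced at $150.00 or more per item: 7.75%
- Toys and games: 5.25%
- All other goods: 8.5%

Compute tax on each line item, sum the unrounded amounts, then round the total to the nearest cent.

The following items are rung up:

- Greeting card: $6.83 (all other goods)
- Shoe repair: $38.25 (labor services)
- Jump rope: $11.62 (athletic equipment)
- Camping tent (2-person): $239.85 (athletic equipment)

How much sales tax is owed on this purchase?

$19.17

Greeting card $6.83: all other goods → 8.5% → $0.58055
Shoe repair $38.25: labor services → 0% → $0.00
Jump rope $11.62: athletic equipment, under $150.00 → 0% → $0.00
Camping tent (2-person) $239.85: athletic equipment, $150.00 or more → 7.75% → $18.588375
Unrounded tax sum = $19.168925 → $19.17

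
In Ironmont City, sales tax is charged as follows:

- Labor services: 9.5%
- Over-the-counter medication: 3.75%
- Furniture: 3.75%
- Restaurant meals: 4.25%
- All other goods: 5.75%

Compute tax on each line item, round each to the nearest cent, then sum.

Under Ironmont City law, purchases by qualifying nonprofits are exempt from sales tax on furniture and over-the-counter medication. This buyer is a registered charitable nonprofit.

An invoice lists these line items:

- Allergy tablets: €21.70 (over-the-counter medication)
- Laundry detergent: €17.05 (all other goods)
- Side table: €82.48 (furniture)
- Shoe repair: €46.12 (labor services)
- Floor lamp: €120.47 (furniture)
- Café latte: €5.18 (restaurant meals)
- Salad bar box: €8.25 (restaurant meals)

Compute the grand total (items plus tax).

Allergy tablets €21.70: over-the-counter medication, buyer-exempt → 0% → €0.00
Laundry detergent €17.05: all other goods → 5.75% → €0.98
Side table €82.48: furniture, buyer-exempt → 0% → €0.00
Shoe repair €46.12: labor services → 9.5% → €4.38
Floor lamp €120.47: furniture, buyer-exempt → 0% → €0.00
Café latte €5.18: restaurant meals → 4.25% → €0.22
Salad bar box €8.25: restaurant meals → 4.25% → €0.35
Subtotal = €301.25; tax = €5.93; total due = €307.18

€307.18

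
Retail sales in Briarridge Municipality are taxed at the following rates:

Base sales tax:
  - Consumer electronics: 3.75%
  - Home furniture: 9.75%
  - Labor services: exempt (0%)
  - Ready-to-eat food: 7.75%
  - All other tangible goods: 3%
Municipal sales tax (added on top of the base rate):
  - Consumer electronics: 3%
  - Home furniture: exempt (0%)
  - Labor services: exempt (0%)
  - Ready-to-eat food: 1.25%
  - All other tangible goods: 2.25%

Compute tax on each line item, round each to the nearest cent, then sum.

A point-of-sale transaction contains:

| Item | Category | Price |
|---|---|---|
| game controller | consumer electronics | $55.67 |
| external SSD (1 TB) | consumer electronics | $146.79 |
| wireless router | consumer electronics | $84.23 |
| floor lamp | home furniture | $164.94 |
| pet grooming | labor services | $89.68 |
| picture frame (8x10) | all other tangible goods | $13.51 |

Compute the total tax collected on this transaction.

Game controller $55.67: consumer electronics → 3.75% + 3% municipal = 6.75% → $3.76
External SSD (1 TB) $146.79: consumer electronics → 3.75% + 3% municipal = 6.75% → $9.91
Wireless router $84.23: consumer electronics → 3.75% + 3% municipal = 6.75% → $5.69
Floor lamp $164.94: home furniture → 9.75% + 0% municipal = 9.75% → $16.08
Pet grooming $89.68: labor services → 0% + 0% municipal = 0% → $0.00
Picture frame (8x10) $13.51: all other tangible goods → 3% + 2.25% municipal = 5.25% → $0.71
Total tax = $3.76 + $9.91 + $5.69 + $16.08 + $0.71 = $36.15

$36.15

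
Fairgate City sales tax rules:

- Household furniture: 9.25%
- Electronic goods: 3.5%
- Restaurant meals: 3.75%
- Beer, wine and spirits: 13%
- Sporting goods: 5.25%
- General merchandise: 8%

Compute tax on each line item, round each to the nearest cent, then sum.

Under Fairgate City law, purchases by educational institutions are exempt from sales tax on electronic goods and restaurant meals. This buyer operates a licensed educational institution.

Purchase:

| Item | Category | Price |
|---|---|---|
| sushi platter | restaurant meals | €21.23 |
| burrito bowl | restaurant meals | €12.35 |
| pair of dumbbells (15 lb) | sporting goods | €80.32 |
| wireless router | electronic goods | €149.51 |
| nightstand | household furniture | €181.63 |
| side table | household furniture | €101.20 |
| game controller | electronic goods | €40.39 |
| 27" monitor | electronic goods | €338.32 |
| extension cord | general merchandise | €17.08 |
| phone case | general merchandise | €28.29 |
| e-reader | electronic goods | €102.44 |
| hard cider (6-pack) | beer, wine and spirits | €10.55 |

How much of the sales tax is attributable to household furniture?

Nightstand €181.63: household furniture → 9.25% → €16.80
Side table €101.20: household furniture → 9.25% → €9.36
Tax on household furniture = €16.80 + €9.36 = €26.16

€26.16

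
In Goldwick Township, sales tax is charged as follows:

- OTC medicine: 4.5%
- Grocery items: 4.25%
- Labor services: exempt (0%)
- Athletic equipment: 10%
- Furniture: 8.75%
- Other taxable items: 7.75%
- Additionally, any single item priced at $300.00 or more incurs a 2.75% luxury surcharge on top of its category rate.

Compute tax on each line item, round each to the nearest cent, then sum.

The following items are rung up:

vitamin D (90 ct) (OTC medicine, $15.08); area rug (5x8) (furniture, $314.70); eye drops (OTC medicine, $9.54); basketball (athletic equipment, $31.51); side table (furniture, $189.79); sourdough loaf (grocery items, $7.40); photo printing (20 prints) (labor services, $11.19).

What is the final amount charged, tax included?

Vitamin D (90 ct) $15.08: OTC medicine → 4.5% → $0.68
Area rug (5x8) $314.70: furniture → 8.75% + 2.75% surcharge = 11.5% → $36.19
Eye drops $9.54: OTC medicine → 4.5% → $0.43
Basketball $31.51: athletic equipment → 10% → $3.15
Side table $189.79: furniture → 8.75% → $16.61
Sourdough loaf $7.40: grocery items → 4.25% → $0.31
Photo printing (20 prints) $11.19: labor services → 0% → $0.00
Subtotal = $579.21; tax = $57.37; total due = $636.58

$636.58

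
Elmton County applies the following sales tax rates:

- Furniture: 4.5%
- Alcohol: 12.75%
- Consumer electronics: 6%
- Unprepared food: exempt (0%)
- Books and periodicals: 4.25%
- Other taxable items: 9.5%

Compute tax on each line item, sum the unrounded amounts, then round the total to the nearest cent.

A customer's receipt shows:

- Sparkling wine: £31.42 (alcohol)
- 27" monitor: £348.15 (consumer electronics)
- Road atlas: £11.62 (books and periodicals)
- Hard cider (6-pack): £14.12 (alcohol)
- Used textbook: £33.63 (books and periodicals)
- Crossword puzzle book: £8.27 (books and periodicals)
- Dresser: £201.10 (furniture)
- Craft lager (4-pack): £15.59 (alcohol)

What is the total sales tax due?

Sparkling wine £31.42: alcohol → 12.75% → £4.00605
27" monitor £348.15: consumer electronics → 6% → £20.889
Road atlas £11.62: books and periodicals → 4.25% → £0.49385
Hard cider (6-pack) £14.12: alcohol → 12.75% → £1.8003
Used textbook £33.63: books and periodicals → 4.25% → £1.429275
Crossword puzzle book £8.27: books and periodicals → 4.25% → £0.351475
Dresser £201.10: furniture → 4.5% → £9.0495
Craft lager (4-pack) £15.59: alcohol → 12.75% → £1.987725
Unrounded tax sum = £40.007175 → £40.01

£40.01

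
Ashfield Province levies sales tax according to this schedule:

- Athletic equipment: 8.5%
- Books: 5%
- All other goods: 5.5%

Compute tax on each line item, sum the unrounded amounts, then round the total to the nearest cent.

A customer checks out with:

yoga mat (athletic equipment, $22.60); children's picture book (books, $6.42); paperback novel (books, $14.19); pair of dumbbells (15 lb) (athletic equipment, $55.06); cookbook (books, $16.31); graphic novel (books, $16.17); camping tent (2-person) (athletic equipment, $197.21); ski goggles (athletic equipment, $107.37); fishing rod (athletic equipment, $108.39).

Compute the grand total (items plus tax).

$588.08

Yoga mat $22.60: athletic equipment → 8.5% → $1.921
Children's picture book $6.42: books → 5% → $0.321
Paperback novel $14.19: books → 5% → $0.7095
Pair of dumbbells (15 lb) $55.06: athletic equipment → 8.5% → $4.6801
Cookbook $16.31: books → 5% → $0.8155
Graphic novel $16.17: books → 5% → $0.8085
Camping tent (2-person) $197.21: athletic equipment → 8.5% → $16.76285
Ski goggles $107.37: athletic equipment → 8.5% → $9.12645
Fishing rod $108.39: athletic equipment → 8.5% → $9.21315
Subtotal = $543.72; unrounded tax = $44.35805 → $44.36; total due = $588.08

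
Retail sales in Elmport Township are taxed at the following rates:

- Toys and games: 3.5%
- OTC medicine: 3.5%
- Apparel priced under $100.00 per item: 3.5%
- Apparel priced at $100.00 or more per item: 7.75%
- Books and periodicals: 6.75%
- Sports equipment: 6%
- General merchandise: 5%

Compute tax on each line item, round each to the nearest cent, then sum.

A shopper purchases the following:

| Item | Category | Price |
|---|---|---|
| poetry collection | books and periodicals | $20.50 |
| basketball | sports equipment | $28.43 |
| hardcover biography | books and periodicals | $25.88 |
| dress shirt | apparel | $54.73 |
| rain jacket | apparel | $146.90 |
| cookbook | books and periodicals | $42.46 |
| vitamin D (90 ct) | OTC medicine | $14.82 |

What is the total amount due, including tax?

Poetry collection $20.50: books and periodicals → 6.75% → $1.38
Basketball $28.43: sports equipment → 6% → $1.71
Hardcover biography $25.88: books and periodicals → 6.75% → $1.75
Dress shirt $54.73: apparel, under $100.00 → 3.5% → $1.92
Rain jacket $146.90: apparel, $100.00 or more → 7.75% → $11.38
Cookbook $42.46: books and periodicals → 6.75% → $2.87
Vitamin D (90 ct) $14.82: OTC medicine → 3.5% → $0.52
Subtotal = $333.72; tax = $21.53; total due = $355.25

$355.25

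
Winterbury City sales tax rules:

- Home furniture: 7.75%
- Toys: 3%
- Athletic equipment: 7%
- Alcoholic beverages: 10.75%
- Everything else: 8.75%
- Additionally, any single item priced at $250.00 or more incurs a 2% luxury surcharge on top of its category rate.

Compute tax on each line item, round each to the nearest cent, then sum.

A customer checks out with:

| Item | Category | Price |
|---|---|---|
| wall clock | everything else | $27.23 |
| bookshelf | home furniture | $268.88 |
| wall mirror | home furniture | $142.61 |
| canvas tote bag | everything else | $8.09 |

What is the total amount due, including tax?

$487.17

Wall clock $27.23: everything else → 8.75% → $2.38
Bookshelf $268.88: home furniture → 7.75% + 2% surcharge = 9.75% → $26.22
Wall mirror $142.61: home furniture → 7.75% → $11.05
Canvas tote bag $8.09: everything else → 8.75% → $0.71
Subtotal = $446.81; tax = $40.36; total due = $487.17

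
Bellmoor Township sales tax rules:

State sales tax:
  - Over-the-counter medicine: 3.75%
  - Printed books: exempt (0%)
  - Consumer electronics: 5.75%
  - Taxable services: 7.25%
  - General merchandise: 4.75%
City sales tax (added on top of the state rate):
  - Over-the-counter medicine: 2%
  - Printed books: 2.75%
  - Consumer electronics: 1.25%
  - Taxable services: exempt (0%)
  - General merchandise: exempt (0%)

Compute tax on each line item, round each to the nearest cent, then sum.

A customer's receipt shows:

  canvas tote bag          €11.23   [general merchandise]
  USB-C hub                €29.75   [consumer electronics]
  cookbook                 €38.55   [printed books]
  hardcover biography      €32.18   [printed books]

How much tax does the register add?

€4.55

Canvas tote bag €11.23: general merchandise → 4.75% + 0% city = 4.75% → €0.53
USB-C hub €29.75: consumer electronics → 5.75% + 1.25% city = 7% → €2.08
Cookbook €38.55: printed books → 0% + 2.75% city = 2.75% → €1.06
Hardcover biography €32.18: printed books → 0% + 2.75% city = 2.75% → €0.88
Total tax = €0.53 + €2.08 + €1.06 + €0.88 = €4.55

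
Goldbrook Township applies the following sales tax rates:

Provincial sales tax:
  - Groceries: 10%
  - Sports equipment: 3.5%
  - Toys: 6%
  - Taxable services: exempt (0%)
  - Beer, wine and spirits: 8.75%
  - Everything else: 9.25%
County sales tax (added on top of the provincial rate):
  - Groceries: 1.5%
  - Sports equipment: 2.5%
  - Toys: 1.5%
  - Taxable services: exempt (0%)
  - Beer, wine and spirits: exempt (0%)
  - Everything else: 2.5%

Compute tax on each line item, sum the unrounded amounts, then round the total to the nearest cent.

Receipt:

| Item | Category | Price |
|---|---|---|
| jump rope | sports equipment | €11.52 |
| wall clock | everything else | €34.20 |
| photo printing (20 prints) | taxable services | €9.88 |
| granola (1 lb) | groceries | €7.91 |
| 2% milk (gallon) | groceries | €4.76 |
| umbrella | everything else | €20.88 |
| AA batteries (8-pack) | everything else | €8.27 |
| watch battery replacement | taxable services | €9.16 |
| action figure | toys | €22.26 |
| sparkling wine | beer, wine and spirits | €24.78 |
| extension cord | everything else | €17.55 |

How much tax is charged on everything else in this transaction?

€9.51

Wall clock €34.20: everything else → 9.25% + 2.5% county = 11.75% → €4.0185
Umbrella €20.88: everything else → 9.25% + 2.5% county = 11.75% → €2.4534
AA batteries (8-pack) €8.27: everything else → 9.25% + 2.5% county = 11.75% → €0.971725
Extension cord €17.55: everything else → 9.25% + 2.5% county = 11.75% → €2.062125
Tax on everything else: unrounded sum = €9.50575 → €9.51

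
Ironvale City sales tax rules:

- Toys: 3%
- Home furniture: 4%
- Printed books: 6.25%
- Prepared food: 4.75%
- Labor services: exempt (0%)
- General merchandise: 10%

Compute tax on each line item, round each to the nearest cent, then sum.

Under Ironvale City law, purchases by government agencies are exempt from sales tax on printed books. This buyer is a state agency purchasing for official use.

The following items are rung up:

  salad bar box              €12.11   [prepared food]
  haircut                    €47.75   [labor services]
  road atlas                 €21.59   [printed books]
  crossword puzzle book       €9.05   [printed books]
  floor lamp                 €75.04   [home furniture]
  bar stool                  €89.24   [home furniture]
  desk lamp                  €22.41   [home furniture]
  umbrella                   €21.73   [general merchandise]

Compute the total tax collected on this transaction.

Salad bar box €12.11: prepared food → 4.75% → €0.58
Haircut €47.75: labor services → 0% → €0.00
Road atlas €21.59: printed books, buyer-exempt → 0% → €0.00
Crossword puzzle book €9.05: printed books, buyer-exempt → 0% → €0.00
Floor lamp €75.04: home furniture → 4% → €3.00
Bar stool €89.24: home furniture → 4% → €3.57
Desk lamp €22.41: home furniture → 4% → €0.90
Umbrella €21.73: general merchandise → 10% → €2.17
Total tax = €0.58 + €3.00 + €3.57 + €0.90 + €2.17 = €10.22

€10.22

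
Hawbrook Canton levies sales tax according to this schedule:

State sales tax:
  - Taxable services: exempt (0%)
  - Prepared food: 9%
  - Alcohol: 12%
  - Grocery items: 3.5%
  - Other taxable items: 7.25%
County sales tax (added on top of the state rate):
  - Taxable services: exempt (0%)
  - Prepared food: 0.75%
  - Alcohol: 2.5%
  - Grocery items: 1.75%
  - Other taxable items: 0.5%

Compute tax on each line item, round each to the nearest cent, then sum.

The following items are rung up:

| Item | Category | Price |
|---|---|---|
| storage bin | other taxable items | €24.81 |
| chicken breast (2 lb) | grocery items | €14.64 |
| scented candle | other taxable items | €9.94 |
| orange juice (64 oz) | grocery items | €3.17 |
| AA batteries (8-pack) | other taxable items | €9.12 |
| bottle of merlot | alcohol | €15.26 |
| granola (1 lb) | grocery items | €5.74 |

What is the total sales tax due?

Storage bin €24.81: other taxable items → 7.25% + 0.5% county = 7.75% → €1.92
Chicken breast (2 lb) €14.64: grocery items → 3.5% + 1.75% county = 5.25% → €0.77
Scented candle €9.94: other taxable items → 7.25% + 0.5% county = 7.75% → €0.77
Orange juice (64 oz) €3.17: grocery items → 3.5% + 1.75% county = 5.25% → €0.17
AA batteries (8-pack) €9.12: other taxable items → 7.25% + 0.5% county = 7.75% → €0.71
Bottle of merlot €15.26: alcohol → 12% + 2.5% county = 14.5% → €2.21
Granola (1 lb) €5.74: grocery items → 3.5% + 1.75% county = 5.25% → €0.30
Total tax = €1.92 + €0.77 + €0.77 + €0.17 + €0.71 + €2.21 + €0.30 = €6.85

€6.85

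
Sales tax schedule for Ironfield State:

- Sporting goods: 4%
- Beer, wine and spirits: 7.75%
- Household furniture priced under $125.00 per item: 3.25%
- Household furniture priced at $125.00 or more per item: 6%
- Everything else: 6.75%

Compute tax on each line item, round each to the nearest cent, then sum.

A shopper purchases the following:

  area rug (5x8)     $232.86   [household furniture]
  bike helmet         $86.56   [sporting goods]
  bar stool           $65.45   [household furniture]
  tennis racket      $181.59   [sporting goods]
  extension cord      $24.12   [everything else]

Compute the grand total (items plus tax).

Area rug (5x8) $232.86: household furniture, $125.00 or more → 6% → $13.97
Bike helmet $86.56: sporting goods → 4% → $3.46
Bar stool $65.45: household furniture, under $125.00 → 3.25% → $2.13
Tennis racket $181.59: sporting goods → 4% → $7.26
Extension cord $24.12: everything else → 6.75% → $1.63
Subtotal = $590.58; tax = $28.45; total due = $619.03

$619.03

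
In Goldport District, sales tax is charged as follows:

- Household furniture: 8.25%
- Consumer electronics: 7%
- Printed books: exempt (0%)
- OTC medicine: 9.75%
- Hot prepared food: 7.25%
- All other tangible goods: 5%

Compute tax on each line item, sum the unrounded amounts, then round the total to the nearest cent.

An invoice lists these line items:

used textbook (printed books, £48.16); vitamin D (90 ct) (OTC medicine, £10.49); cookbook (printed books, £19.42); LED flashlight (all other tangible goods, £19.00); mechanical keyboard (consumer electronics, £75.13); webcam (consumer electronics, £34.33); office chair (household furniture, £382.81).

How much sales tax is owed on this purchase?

Used textbook £48.16: printed books → 0% → £0.00
Vitamin D (90 ct) £10.49: OTC medicine → 9.75% → £1.022775
Cookbook £19.42: printed books → 0% → £0.00
LED flashlight £19.00: all other tangible goods → 5% → £0.95
Mechanical keyboard £75.13: consumer electronics → 7% → £5.2591
Webcam £34.33: consumer electronics → 7% → £2.4031
Office chair £382.81: household furniture → 8.25% → £31.581825
Unrounded tax sum = £41.2168 → £41.22

£41.22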